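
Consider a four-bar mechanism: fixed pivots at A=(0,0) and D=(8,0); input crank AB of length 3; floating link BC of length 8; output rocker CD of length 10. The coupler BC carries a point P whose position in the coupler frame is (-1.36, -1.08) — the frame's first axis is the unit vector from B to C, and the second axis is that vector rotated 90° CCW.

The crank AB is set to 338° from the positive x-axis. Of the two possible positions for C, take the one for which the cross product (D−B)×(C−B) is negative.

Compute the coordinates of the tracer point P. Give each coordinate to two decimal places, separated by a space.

A=(0,0), D=(8.00,0)
B = A + 3.00·(cos338°, sin338°) = (2.7816, -1.1238)
|BD| = 5.3381
circle(B,8.00) ∩ circle(D,10.00): a=-0.7030, h=7.9691
  candidates: C₊=(0.4166,6.5186) cross=42.540; C₋=(3.7721,-9.0623) cross=-42.540
  mode - wants cross < 0 → take C=(3.7721,-9.0623) (cross=-42.540)
ex = (C−B)/|BC| = (0.1238,-0.9923); ey = (0.9923,0.1238)
P = B + -1.36·ex + -1.08·ey = (1.5415,0.0920)

1.54 0.09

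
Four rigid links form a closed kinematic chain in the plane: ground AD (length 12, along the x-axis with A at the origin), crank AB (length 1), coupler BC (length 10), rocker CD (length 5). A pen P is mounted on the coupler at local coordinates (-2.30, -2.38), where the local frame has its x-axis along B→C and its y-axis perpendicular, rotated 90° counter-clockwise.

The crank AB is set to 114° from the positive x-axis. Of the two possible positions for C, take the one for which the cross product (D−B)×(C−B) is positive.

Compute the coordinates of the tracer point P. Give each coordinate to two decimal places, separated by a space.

A=(0,0), D=(12.00,0)
B = A + 1.00·(cos114°, sin114°) = (-0.4067, 0.9135)
|BD| = 12.4403
circle(B,10.00) ∩ circle(D,5.00): a=9.2346, h=3.8371
  candidates: C₊=(9.0847,4.0621) cross=47.734; C₋=(8.5211,-3.5913) cross=-47.734
  mode + wants cross > 0 → take C=(9.0847,4.0621) (cross=47.734)
ex = (C−B)/|BC| = (0.9491,0.3149); ey = (-0.3149,0.9491)
P = B + -2.30·ex + -2.38·ey = (-1.8404,-2.0696)

-1.84 -2.07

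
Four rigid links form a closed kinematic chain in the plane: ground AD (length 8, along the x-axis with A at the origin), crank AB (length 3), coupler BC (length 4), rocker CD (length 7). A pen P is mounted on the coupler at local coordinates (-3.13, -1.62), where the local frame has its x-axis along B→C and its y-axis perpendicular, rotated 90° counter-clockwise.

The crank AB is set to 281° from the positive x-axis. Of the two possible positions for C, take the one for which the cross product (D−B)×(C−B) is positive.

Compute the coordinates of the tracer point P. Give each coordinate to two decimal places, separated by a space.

A=(0,0), D=(8.00,0)
B = A + 3.00·(cos281°, sin281°) = (0.5724, -2.9449)
|BD| = 7.9901
circle(B,4.00) ∩ circle(D,7.00): a=1.9300, h=3.5036
  candidates: C₊=(1.0752,1.0234) cross=27.994; C₋=(3.6578,-5.4905) cross=-27.994
  mode + wants cross > 0 → take C=(1.0752,1.0234) (cross=27.994)
ex = (C−B)/|BC| = (0.1257,0.9921); ey = (-0.9921,0.1257)
P = B + -3.13·ex + -1.62·ey = (1.7861,-6.2537)

1.79 -6.25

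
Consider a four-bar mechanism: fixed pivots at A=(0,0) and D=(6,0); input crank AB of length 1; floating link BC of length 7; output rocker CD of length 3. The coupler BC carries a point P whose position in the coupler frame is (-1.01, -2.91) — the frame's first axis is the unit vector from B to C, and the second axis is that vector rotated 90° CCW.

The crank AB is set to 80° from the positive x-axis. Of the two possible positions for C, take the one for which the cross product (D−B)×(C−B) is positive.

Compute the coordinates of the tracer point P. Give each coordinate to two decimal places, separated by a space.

A=(0,0), D=(6.00,0)
B = A + 1.00·(cos80°, sin80°) = (0.1736, 0.9848)
|BD| = 5.9090
circle(B,7.00) ∩ circle(D,3.00): a=6.3392, h=2.9690
  candidates: C₊=(6.9190,2.8558) cross=17.544; C₋=(5.9293,-2.9992) cross=-17.544
  mode + wants cross > 0 → take C=(6.9190,2.8558) (cross=17.544)
ex = (C−B)/|BC| = (0.9636,0.2673); ey = (-0.2673,0.9636)
P = B + -1.01·ex + -2.91·ey = (-0.0218,-2.0893)

-0.02 -2.09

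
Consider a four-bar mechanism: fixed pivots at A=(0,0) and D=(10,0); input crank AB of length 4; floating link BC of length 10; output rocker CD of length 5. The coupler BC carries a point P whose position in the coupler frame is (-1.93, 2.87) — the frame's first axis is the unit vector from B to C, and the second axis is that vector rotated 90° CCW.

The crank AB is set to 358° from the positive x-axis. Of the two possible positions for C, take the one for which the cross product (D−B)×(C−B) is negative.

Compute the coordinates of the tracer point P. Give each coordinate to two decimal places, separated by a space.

A=(0,0), D=(10.00,0)
B = A + 4.00·(cos358°, sin358°) = (3.9976, -0.1396)
|BD| = 6.0041
circle(B,10.00) ∩ circle(D,5.00): a=9.2478, h=3.8050
  candidates: C₊=(13.1544,3.8794) cross=22.846; C₋=(13.3313,-3.7286) cross=-22.846
  mode - wants cross < 0 → take C=(13.3313,-3.7286) (cross=-22.846)
ex = (C−B)/|BC| = (0.9334,-0.3589); ey = (0.3589,0.9334)
P = B + -1.93·ex + 2.87·ey = (3.2262,3.2319)

3.23 3.23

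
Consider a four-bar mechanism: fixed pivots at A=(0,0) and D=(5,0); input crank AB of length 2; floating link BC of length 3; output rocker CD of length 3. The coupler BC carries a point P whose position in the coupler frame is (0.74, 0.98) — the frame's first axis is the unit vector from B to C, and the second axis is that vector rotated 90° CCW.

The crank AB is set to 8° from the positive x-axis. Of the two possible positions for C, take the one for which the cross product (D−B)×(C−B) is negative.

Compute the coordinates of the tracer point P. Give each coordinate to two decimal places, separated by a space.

3.18 0.02

A=(0,0), D=(5.00,0)
B = A + 2.00·(cos8°, sin8°) = (1.9805, 0.2783)
|BD| = 3.0323
circle(B,3.00) ∩ circle(D,3.00): a=1.5161, h=2.5887
  candidates: C₊=(3.7279,2.7169) cross=7.850; C₋=(3.2526,-2.4386) cross=-7.850
  mode - wants cross < 0 → take C=(3.2526,-2.4386) (cross=-7.850)
ex = (C−B)/|BC| = (0.4240,-0.9056); ey = (0.9056,0.4240)
P = B + 0.74·ex + 0.98·ey = (3.1819,0.0237)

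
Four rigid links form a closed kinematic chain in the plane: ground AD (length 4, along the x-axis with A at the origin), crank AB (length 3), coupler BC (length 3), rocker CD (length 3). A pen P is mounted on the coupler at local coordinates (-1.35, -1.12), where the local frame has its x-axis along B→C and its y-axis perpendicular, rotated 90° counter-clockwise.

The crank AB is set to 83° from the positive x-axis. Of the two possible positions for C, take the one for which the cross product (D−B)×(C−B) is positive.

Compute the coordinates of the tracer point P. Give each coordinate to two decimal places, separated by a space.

-1.00 1.88

A=(0,0), D=(4.00,0)
B = A + 3.00·(cos83°, sin83°) = (0.3656, 2.9776)
|BD| = 4.6984
circle(B,3.00) ∩ circle(D,3.00): a=2.3492, h=1.8658
  candidates: C₊=(3.3653,2.9321) cross=8.766; C₋=(1.0003,0.0456) cross=-8.766
  mode + wants cross > 0 → take C=(3.3653,2.9321) (cross=8.766)
ex = (C−B)/|BC| = (0.9999,-0.0152); ey = (0.0152,0.9999)
P = B + -1.35·ex + -1.12·ey = (-1.0012,1.8783)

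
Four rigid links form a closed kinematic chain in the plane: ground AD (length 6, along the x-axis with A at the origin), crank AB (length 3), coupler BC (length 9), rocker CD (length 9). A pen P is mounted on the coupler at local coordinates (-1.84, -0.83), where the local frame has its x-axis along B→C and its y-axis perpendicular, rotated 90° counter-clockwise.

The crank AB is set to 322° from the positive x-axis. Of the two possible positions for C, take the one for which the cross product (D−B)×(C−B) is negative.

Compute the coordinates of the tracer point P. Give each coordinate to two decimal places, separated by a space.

0.55 -0.97

A=(0,0), D=(6.00,0)
B = A + 3.00·(cos322°, sin322°) = (2.3640, -1.8470)
|BD| = 4.0782
circle(B,9.00) ∩ circle(D,9.00): a=2.0391, h=8.7660
  candidates: C₊=(0.2120,6.8919) cross=35.749; C₋=(8.1521,-8.7389) cross=-35.749
  mode - wants cross < 0 → take C=(8.1521,-8.7389) (cross=-35.749)
ex = (C−B)/|BC| = (0.6431,-0.7658); ey = (0.7658,0.6431)
P = B + -1.84·ex + -0.83·ey = (0.5451,-0.9718)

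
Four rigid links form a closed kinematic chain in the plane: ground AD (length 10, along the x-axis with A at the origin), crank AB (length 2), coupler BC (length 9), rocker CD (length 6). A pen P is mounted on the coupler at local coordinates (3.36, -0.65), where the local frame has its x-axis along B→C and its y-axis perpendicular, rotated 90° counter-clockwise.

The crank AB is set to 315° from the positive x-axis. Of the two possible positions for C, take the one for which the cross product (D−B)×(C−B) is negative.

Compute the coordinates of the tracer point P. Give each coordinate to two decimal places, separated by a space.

A=(0,0), D=(10.00,0)
B = A + 2.00·(cos315°, sin315°) = (1.4142, -1.4142)
|BD| = 8.7015
circle(B,9.00) ∩ circle(D,6.00): a=6.9365, h=5.7345
  candidates: C₊=(7.3265,5.3714) cross=49.899; C₋=(9.1905,-5.9451) cross=-49.899
  mode - wants cross < 0 → take C=(9.1905,-5.9451) (cross=-49.899)
ex = (C−B)/|BC| = (0.8640,-0.5034); ey = (0.5034,0.8640)
P = B + 3.36·ex + -0.65·ey = (3.9901,-3.6674)

3.99 -3.67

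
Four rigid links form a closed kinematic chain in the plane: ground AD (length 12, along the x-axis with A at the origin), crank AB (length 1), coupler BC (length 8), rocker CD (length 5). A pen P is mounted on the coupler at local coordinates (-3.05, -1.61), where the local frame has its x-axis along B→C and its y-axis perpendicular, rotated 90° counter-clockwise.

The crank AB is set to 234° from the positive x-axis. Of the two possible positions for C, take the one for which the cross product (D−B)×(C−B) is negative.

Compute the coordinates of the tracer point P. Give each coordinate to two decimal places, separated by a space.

-3.82 -2.02

A=(0,0), D=(12.00,0)
B = A + 1.00·(cos234°, sin234°) = (-0.5878, -0.8090)
|BD| = 12.6138
circle(B,8.00) ∩ circle(D,5.00): a=7.8528, h=1.5275
  candidates: C₊=(7.1509,1.2190) cross=19.268; C₋=(7.3468,-1.8298) cross=-19.268
  mode - wants cross < 0 → take C=(7.3468,-1.8298) (cross=-19.268)
ex = (C−B)/|BC| = (0.9918,-0.1276); ey = (0.1276,0.9918)
P = B + -3.05·ex + -1.61·ey = (-3.8183,-2.0167)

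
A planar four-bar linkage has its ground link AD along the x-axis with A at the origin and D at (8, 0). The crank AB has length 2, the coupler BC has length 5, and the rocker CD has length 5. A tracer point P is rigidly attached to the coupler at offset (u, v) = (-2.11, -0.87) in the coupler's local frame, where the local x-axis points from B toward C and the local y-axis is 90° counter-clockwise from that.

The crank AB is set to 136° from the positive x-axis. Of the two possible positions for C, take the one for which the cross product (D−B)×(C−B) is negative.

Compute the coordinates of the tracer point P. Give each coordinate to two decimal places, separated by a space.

A=(0,0), D=(8.00,0)
B = A + 2.00·(cos136°, sin136°) = (-1.4387, 1.3893)
|BD| = 9.5404
circle(B,5.00) ∩ circle(D,5.00): a=4.7702, h=1.4984
  candidates: C₊=(3.4989,2.1771) cross=14.296; C₋=(3.0625,-0.7878) cross=-14.296
  mode - wants cross < 0 → take C=(3.0625,-0.7878) (cross=-14.296)
ex = (C−B)/|BC| = (0.9002,-0.4354); ey = (0.4354,0.9002)
P = B + -2.11·ex + -0.87·ey = (-3.7170,1.5249)

-3.72 1.52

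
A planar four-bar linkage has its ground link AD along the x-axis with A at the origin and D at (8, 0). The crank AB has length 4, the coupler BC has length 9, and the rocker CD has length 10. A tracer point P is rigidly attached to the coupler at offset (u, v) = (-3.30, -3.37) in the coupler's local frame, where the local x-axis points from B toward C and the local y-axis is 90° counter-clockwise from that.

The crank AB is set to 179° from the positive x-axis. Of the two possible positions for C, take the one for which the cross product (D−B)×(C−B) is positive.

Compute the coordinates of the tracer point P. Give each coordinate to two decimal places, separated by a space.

-3.19 -4.58

A=(0,0), D=(8.00,0)
B = A + 4.00·(cos179°, sin179°) = (-3.9994, 0.0698)
|BD| = 11.9996
circle(B,9.00) ∩ circle(D,10.00): a=5.2081, h=7.3400
  candidates: C₊=(1.2513,7.3794) cross=88.077; C₋=(1.1659,-7.3004) cross=-88.077
  mode + wants cross > 0 → take C=(1.2513,7.3794) (cross=88.077)
ex = (C−B)/|BC| = (0.5834,0.8122); ey = (-0.8122,0.5834)
P = B + -3.30·ex + -3.37·ey = (-3.1876,-4.5765)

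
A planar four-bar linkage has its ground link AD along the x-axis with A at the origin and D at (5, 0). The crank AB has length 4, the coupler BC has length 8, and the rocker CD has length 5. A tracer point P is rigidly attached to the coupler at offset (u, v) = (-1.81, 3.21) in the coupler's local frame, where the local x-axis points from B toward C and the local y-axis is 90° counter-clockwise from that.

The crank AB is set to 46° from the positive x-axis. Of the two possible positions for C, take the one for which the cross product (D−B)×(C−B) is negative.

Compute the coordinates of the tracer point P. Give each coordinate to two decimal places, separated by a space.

A=(0,0), D=(5.00,0)
B = A + 4.00·(cos46°, sin46°) = (2.7786, 2.8774)
|BD| = 3.6351
circle(B,8.00) ∩ circle(D,5.00): a=7.1820, h=3.5241
  candidates: C₊=(9.9570,-0.6540) cross=12.810; C₋=(4.3779,-4.9612) cross=-12.810
  mode - wants cross < 0 → take C=(4.3779,-4.9612) (cross=-12.810)
ex = (C−B)/|BC| = (0.1999,-0.9798); ey = (0.9798,0.1999)
P = B + -1.81·ex + 3.21·ey = (5.5620,5.2925)

5.56 5.29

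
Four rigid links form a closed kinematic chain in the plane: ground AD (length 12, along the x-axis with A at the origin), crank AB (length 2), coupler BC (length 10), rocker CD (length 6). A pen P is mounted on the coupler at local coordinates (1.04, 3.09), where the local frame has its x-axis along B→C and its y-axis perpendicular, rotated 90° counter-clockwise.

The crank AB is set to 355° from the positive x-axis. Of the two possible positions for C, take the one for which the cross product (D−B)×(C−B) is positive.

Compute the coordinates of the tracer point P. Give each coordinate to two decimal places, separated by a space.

1.02 2.94

A=(0,0), D=(12.00,0)
B = A + 2.00·(cos355°, sin355°) = (1.9924, -0.1743)
|BD| = 10.0091
circle(B,10.00) ∩ circle(D,6.00): a=8.2016, h=5.7213
  candidates: C₊=(10.0932,5.6889) cross=57.265; C₋=(10.2924,-5.7519) cross=-57.265
  mode + wants cross > 0 → take C=(10.0932,5.6889) (cross=57.265)
ex = (C−B)/|BC| = (0.8101,0.5863); ey = (-0.5863,0.8101)
P = B + 1.04·ex + 3.09·ey = (1.0231,2.9386)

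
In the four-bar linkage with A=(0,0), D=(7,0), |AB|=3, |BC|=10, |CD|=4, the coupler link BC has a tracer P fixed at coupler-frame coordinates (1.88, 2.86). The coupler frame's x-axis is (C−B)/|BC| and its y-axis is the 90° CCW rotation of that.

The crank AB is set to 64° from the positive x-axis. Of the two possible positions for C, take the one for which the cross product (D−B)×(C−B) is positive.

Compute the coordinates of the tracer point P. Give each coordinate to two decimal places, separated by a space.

A=(0,0), D=(7.00,0)
B = A + 3.00·(cos64°, sin64°) = (1.3151, 2.6964)
|BD| = 6.2919
circle(B,10.00) ∩ circle(D,4.00): a=9.8212, h=1.8827
  candidates: C₊=(10.9956,0.1886) cross=11.846; C₋=(9.3819,-3.2135) cross=-11.846
  mode + wants cross > 0 → take C=(10.9956,0.1886) (cross=11.846)
ex = (C−B)/|BC| = (0.9680,-0.2508); ey = (0.2508,0.9680)
P = B + 1.88·ex + 2.86·ey = (3.8523,4.9935)

3.85 4.99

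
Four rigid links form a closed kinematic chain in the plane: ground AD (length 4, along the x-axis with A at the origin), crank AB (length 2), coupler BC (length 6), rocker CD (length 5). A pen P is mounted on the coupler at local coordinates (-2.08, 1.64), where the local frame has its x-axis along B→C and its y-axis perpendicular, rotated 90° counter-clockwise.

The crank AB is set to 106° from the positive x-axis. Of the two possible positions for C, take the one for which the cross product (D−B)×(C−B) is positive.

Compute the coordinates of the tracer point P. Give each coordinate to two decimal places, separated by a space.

A=(0,0), D=(4.00,0)
B = A + 2.00·(cos106°, sin106°) = (-0.5513, 1.9225)
|BD| = 4.9407
circle(B,6.00) ∩ circle(D,5.00): a=3.5835, h=4.8123
  candidates: C₊=(4.6224,4.9611) cross=23.776; C₋=(0.8773,-3.9049) cross=-23.776
  mode + wants cross > 0 → take C=(4.6224,4.9611) (cross=23.776)
ex = (C−B)/|BC| = (0.8623,0.5064); ey = (-0.5064,0.8623)
P = B + -2.08·ex + 1.64·ey = (-3.1754,2.2833)

-3.18 2.28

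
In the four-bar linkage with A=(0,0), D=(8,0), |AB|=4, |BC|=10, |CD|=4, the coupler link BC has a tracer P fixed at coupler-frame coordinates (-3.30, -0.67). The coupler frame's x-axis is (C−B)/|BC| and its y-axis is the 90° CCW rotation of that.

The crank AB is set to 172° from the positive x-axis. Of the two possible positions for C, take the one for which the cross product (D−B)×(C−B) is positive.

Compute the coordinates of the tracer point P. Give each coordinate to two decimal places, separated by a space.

-6.96 -0.98

A=(0,0), D=(8.00,0)
B = A + 4.00·(cos172°, sin172°) = (-3.9611, 0.5567)
|BD| = 11.9740
circle(B,10.00) ∩ circle(D,4.00): a=9.4946, h=3.1389
  candidates: C₊=(5.6692,3.2507) cross=37.585; C₋=(5.3773,-3.0202) cross=-37.585
  mode + wants cross > 0 → take C=(5.6692,3.2507) (cross=37.585)
ex = (C−B)/|BC| = (0.9630,0.2694); ey = (-0.2694,0.9630)
P = B + -3.30·ex + -0.67·ey = (-6.9586,-0.9776)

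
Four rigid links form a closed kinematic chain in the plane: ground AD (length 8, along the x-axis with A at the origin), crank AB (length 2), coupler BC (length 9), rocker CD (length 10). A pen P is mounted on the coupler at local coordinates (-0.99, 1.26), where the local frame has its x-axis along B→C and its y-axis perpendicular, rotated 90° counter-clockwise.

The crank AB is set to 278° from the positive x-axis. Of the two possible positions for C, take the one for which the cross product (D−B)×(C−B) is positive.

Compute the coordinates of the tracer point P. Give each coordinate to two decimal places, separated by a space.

-1.04 -2.89

A=(0,0), D=(8.00,0)
B = A + 2.00·(cos278°, sin278°) = (0.2783, -1.9805)
|BD| = 7.9716
circle(B,9.00) ∩ circle(D,10.00): a=2.7941, h=8.5553
  candidates: C₊=(0.8593,7.0007) cross=68.199; C₋=(5.1104,-9.5734) cross=-68.199
  mode + wants cross > 0 → take C=(0.8593,7.0007) (cross=68.199)
ex = (C−B)/|BC| = (0.0645,0.9979); ey = (-0.9979,0.0645)
P = B + -0.99·ex + 1.26·ey = (-1.0429,-2.8871)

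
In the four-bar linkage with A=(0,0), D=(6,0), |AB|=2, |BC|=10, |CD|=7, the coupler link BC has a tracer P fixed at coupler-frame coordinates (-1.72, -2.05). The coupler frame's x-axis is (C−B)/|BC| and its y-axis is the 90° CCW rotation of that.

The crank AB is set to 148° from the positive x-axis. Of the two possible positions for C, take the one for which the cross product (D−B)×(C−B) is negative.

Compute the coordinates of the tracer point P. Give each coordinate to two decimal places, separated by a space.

A=(0,0), D=(6.00,0)
B = A + 2.00·(cos148°, sin148°) = (-1.6961, 1.0598)
|BD| = 7.7687
circle(B,10.00) ∩ circle(D,7.00): a=7.1668, h=6.9741
  candidates: C₊=(6.3551,6.9910) cross=54.180; C₋=(4.4522,-6.8267) cross=-54.180
  mode - wants cross < 0 → take C=(4.4522,-6.8267) (cross=-54.180)
ex = (C−B)/|BC| = (0.6148,-0.7887); ey = (0.7887,0.6148)
P = B + -1.72·ex + -2.05·ey = (-4.3704,1.1559)

-4.37 1.16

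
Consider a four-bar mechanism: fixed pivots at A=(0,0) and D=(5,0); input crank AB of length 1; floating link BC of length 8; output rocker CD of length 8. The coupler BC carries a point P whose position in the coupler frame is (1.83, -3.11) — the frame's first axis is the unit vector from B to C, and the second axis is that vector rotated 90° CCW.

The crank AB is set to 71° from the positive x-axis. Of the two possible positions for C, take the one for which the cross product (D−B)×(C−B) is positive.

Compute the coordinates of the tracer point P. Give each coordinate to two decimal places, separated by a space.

A=(0,0), D=(5.00,0)
B = A + 1.00·(cos71°, sin71°) = (0.3256, 0.9455)
|BD| = 4.7691
circle(B,8.00) ∩ circle(D,8.00): a=2.3846, h=7.6364
  candidates: C₊=(4.1768,7.9575) cross=36.419; C₋=(1.1488,-7.0120) cross=-36.419
  mode + wants cross > 0 → take C=(4.1768,7.9575) (cross=36.419)
ex = (C−B)/|BC| = (0.4814,0.8765); ey = (-0.8765,0.4814)
P = B + 1.83·ex + -3.11·ey = (3.9324,1.0524)

3.93 1.05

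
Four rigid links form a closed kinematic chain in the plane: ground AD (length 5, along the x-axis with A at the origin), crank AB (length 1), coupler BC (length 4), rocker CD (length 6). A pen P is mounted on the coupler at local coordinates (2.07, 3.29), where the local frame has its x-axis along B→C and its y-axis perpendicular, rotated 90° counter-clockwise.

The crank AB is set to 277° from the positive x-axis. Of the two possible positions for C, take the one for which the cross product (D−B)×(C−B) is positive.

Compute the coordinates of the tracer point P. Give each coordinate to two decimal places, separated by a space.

-3.32 0.81

A=(0,0), D=(5.00,0)
B = A + 1.00·(cos277°, sin277°) = (0.1219, -0.9925)
|BD| = 4.9781
circle(B,4.00) ∩ circle(D,6.00): a=0.4802, h=3.9711
  candidates: C₊=(-0.1993,2.9945) cross=19.768; C₋=(1.3842,-4.7881) cross=-19.768
  mode + wants cross > 0 → take C=(-0.1993,2.9945) (cross=19.768)
ex = (C−B)/|BC| = (-0.0803,0.9968); ey = (-0.9968,-0.0803)
P = B + 2.07·ex + 3.29·ey = (-3.3237,0.8066)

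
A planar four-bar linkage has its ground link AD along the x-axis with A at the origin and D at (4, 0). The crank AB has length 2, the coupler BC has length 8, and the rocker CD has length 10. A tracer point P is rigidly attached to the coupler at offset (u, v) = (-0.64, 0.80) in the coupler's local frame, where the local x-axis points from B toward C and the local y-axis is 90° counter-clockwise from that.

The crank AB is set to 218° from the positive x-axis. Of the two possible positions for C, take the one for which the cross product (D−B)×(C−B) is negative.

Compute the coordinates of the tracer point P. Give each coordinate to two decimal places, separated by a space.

-0.90 -0.46

A=(0,0), D=(4.00,0)
B = A + 2.00·(cos218°, sin218°) = (-1.5760, -1.2313)
|BD| = 5.7104
circle(B,8.00) ∩ circle(D,10.00): a=-0.2970, h=7.9945
  candidates: C₊=(-3.5899,6.5111) cross=45.651; C₋=(-0.1422,-9.1018) cross=-45.651
  mode - wants cross < 0 → take C=(-0.1422,-9.1018) (cross=-45.651)
ex = (C−B)/|BC| = (0.1792,-0.9838); ey = (0.9838,0.1792)
P = B + -0.64·ex + 0.80·ey = (-0.9037,-0.4583)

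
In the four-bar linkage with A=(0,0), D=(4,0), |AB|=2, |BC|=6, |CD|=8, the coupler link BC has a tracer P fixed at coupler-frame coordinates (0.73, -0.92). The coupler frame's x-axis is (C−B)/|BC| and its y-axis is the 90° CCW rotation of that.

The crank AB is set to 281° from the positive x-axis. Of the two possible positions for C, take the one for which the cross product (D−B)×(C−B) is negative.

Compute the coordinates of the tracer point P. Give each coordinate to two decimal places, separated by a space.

A=(0,0), D=(4.00,0)
B = A + 2.00·(cos281°, sin281°) = (0.3816, -1.9633)
|BD| = 4.1167
circle(B,6.00) ∩ circle(D,8.00): a=-1.3425, h=5.8479
  candidates: C₊=(-3.5872,2.5366) cross=24.074; C₋=(1.9905,-7.7435) cross=-24.074
  mode - wants cross < 0 → take C=(1.9905,-7.7435) (cross=-24.074)
ex = (C−B)/|BC| = (0.2682,-0.9634); ey = (0.9634,0.2682)
P = B + 0.73·ex + -0.92·ey = (-0.3089,-2.9132)

-0.31 -2.91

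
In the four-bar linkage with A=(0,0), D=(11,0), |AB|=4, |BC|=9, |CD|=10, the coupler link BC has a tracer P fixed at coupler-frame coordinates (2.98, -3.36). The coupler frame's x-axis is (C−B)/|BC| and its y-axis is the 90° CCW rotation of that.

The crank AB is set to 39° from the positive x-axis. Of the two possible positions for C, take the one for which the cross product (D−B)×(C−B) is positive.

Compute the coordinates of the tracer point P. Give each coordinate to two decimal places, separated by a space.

7.59 2.87

A=(0,0), D=(11.00,0)
B = A + 4.00·(cos39°, sin39°) = (3.1086, 2.5173)
|BD| = 8.2832
circle(B,9.00) ∩ circle(D,10.00): a=2.9947, h=8.4872
  candidates: C₊=(8.5409,9.6929) cross=70.301; C₋=(3.3824,-6.4786) cross=-70.301
  mode + wants cross > 0 → take C=(8.5409,9.6929) (cross=70.301)
ex = (C−B)/|BC| = (0.6036,0.7973); ey = (-0.7973,0.6036)
P = B + 2.98·ex + -3.36·ey = (7.5862,2.8652)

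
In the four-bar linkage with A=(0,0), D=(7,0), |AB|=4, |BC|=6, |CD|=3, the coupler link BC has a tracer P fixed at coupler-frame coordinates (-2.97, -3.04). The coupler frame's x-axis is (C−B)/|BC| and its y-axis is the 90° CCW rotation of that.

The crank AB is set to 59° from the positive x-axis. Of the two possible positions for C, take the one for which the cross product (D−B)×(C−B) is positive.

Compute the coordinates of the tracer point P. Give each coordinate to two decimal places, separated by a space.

-1.20 0.71

A=(0,0), D=(7.00,0)
B = A + 4.00·(cos59°, sin59°) = (2.0602, 3.4287)
|BD| = 6.0131
circle(B,6.00) ∩ circle(D,3.00): a=5.2517, h=2.9017
  candidates: C₊=(8.0290,2.8180) cross=17.449; C₋=(4.7199,-1.9496) cross=-17.449
  mode + wants cross > 0 → take C=(8.0290,2.8180) (cross=17.449)
ex = (C−B)/|BC| = (0.9948,-0.1018); ey = (0.1018,0.9948)
P = B + -2.97·ex + -3.04·ey = (-1.2038,0.7067)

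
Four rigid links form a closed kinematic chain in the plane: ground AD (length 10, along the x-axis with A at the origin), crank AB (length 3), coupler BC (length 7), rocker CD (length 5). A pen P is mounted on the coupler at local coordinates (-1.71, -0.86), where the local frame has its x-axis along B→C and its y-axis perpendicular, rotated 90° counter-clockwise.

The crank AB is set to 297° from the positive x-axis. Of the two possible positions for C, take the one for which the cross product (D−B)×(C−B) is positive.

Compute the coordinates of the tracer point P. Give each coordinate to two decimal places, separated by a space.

A=(0,0), D=(10.00,0)
B = A + 3.00·(cos297°, sin297°) = (1.3620, -2.6730)
|BD| = 9.0422
circle(B,7.00) ∩ circle(D,5.00): a=5.8482, h=3.8469
  candidates: C₊=(5.8116,2.7308) cross=34.784; C₋=(8.0860,-4.6192) cross=-34.784
  mode + wants cross > 0 → take C=(5.8116,2.7308) (cross=34.784)
ex = (C−B)/|BC| = (0.6357,0.7720); ey = (-0.7720,0.6357)
P = B + -1.71·ex + -0.86·ey = (0.9389,-4.5398)

0.94 -4.54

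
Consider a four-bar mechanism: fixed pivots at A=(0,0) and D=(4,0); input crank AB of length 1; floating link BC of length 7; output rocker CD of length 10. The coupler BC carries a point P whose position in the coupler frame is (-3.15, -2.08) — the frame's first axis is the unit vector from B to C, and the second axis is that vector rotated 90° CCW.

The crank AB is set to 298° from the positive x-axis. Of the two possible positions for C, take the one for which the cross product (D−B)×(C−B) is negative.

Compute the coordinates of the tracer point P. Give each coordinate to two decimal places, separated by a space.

A=(0,0), D=(4.00,0)
B = A + 1.00·(cos298°, sin298°) = (0.4695, -0.8829)
|BD| = 3.6393
circle(B,7.00) ∩ circle(D,10.00): a=-5.1873, h=4.7002
  candidates: C₊=(-5.7032,2.4183) cross=17.105; C₋=(-3.4225,-6.7013) cross=-17.105
  mode - wants cross < 0 → take C=(-3.4225,-6.7013) (cross=-17.105)
ex = (C−B)/|BC| = (-0.5560,-0.8312); ey = (0.8312,-0.5560)
P = B + -3.15·ex + -2.08·ey = (0.4920,2.8918)

0.49 2.89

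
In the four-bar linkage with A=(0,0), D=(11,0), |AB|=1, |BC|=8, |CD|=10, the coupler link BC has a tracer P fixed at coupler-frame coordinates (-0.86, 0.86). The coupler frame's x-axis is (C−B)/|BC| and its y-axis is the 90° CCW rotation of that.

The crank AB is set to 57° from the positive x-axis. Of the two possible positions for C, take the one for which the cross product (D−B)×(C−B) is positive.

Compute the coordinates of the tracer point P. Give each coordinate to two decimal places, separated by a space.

-0.63 0.54

A=(0,0), D=(11.00,0)
B = A + 1.00·(cos57°, sin57°) = (0.5446, 0.8387)
|BD| = 10.4889
circle(B,8.00) ∩ circle(D,10.00): a=3.5284, h=7.1799
  candidates: C₊=(4.6358,7.7134) cross=75.309; C₋=(3.4876,-6.6003) cross=-75.309
  mode + wants cross > 0 → take C=(4.6358,7.7134) (cross=75.309)
ex = (C−B)/|BC| = (0.5114,0.8593); ey = (-0.8593,0.5114)
P = B + -0.86·ex + 0.86·ey = (-0.6342,0.5394)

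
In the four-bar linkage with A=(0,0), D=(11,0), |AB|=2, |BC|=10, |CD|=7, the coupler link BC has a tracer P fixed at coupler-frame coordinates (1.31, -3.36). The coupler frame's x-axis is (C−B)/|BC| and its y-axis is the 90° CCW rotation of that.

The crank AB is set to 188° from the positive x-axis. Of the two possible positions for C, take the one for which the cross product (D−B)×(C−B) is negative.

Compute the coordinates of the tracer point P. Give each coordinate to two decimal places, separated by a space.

A=(0,0), D=(11.00,0)
B = A + 2.00·(cos188°, sin188°) = (-1.9805, -0.2783)
|BD| = 12.9835
circle(B,10.00) ∩ circle(D,7.00): a=8.4558, h=5.3385
  candidates: C₊=(6.3589,5.2402) cross=69.313; C₋=(6.5878,-5.4343) cross=-69.313
  mode - wants cross < 0 → take C=(6.5878,-5.4343) (cross=-69.313)
ex = (C−B)/|BC| = (0.8568,-0.5156); ey = (0.5156,0.8568)
P = B + 1.31·ex + -3.36·ey = (-2.5905,-3.8327)

-2.59 -3.83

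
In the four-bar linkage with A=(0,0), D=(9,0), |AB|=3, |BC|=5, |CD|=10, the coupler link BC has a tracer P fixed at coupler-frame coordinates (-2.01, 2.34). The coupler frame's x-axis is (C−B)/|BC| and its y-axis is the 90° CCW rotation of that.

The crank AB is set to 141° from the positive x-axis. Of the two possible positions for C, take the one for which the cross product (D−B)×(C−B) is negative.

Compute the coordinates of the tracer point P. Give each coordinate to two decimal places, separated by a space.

-0.83 4.58

A=(0,0), D=(9.00,0)
B = A + 3.00·(cos141°, sin141°) = (-2.3314, 1.8880)
|BD| = 11.4876
circle(B,5.00) ∩ circle(D,10.00): a=2.4794, h=4.3419
  candidates: C₊=(0.8279,5.7634) cross=49.879; C₋=(-0.5993,-2.8024) cross=-49.879
  mode - wants cross < 0 → take C=(-0.5993,-2.8024) (cross=-49.879)
ex = (C−B)/|BC| = (0.3464,-0.9381); ey = (0.9381,0.3464)
P = B + -2.01·ex + 2.34·ey = (-0.8327,4.5841)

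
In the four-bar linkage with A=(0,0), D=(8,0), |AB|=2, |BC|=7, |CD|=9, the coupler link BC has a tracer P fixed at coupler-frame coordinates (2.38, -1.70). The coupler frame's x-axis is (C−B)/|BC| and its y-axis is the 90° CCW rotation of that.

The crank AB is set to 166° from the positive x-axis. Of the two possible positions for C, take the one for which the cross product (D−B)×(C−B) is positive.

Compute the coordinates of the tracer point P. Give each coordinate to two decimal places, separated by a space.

A=(0,0), D=(8.00,0)
B = A + 2.00·(cos166°, sin166°) = (-1.9406, 0.4838)
|BD| = 9.9524
circle(B,7.00) ∩ circle(D,9.00): a=3.3685, h=6.1362
  candidates: C₊=(1.7223,6.4490) cross=61.070; C₋=(1.1256,-5.8089) cross=-61.070
  mode + wants cross > 0 → take C=(1.7223,6.4490) (cross=61.070)
ex = (C−B)/|BC| = (0.5233,0.8522); ey = (-0.8522,0.5233)
P = B + 2.38·ex + -1.70·ey = (0.7535,1.6225)

0.75 1.62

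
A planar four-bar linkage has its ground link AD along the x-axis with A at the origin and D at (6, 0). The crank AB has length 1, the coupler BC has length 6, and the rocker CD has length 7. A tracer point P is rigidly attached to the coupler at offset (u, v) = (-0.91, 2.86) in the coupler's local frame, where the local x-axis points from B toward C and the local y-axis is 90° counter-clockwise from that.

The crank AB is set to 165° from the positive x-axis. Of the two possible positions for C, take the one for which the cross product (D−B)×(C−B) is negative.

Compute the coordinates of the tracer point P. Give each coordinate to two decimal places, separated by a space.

1.31 2.22

A=(0,0), D=(6.00,0)
B = A + 1.00·(cos165°, sin165°) = (-0.9659, 0.2588)
|BD| = 6.9707
circle(B,6.00) ∩ circle(D,7.00): a=2.5529, h=5.4298
  candidates: C₊=(1.7868,5.5901) cross=37.850; C₋=(1.3836,-5.2620) cross=-37.850
  mode - wants cross < 0 → take C=(1.3836,-5.2620) (cross=-37.850)
ex = (C−B)/|BC| = (0.3916,-0.9201); ey = (0.9201,0.3916)
P = B + -0.91·ex + 2.86·ey = (1.3093,2.2161)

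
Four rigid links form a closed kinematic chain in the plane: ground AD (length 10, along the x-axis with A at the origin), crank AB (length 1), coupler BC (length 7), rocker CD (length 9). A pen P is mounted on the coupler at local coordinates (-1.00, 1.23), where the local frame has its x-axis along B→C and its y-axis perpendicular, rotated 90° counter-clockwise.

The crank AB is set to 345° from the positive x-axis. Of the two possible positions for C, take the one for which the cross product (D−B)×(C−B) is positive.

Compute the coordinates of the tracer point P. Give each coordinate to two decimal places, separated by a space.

-0.54 -0.74

A=(0,0), D=(10.00,0)
B = A + 1.00·(cos345°, sin345°) = (0.9659, -0.2588)
|BD| = 9.0378
circle(B,7.00) ∩ circle(D,9.00): a=2.7485, h=6.4378
  candidates: C₊=(3.5290,6.2551) cross=58.184; C₋=(3.8977,-6.6153) cross=-58.184
  mode + wants cross > 0 → take C=(3.5290,6.2551) (cross=58.184)
ex = (C−B)/|BC| = (0.3662,0.9306); ey = (-0.9306,0.3662)
P = B + -1.00·ex + 1.23·ey = (-0.5448,-0.7390)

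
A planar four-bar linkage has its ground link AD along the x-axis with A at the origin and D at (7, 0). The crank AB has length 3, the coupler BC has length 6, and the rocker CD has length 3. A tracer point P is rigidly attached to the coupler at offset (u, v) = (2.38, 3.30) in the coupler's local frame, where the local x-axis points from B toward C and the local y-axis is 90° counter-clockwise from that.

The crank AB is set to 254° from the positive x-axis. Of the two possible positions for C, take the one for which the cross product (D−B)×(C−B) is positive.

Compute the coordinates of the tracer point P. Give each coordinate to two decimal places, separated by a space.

A=(0,0), D=(7.00,0)
B = A + 3.00·(cos254°, sin254°) = (-0.8269, -2.8838)
|BD| = 8.3413
circle(B,6.00) ∩ circle(D,3.00): a=5.7891, h=1.5768
  candidates: C₊=(4.0601,0.5972) cross=13.153; C₋=(5.1504,-2.3619) cross=-13.153
  mode + wants cross > 0 → take C=(4.0601,0.5972) (cross=13.153)
ex = (C−B)/|BC| = (0.8145,0.5802); ey = (-0.5802,0.8145)
P = B + 2.38·ex + 3.30·ey = (-0.8030,1.1849)

-0.80 1.18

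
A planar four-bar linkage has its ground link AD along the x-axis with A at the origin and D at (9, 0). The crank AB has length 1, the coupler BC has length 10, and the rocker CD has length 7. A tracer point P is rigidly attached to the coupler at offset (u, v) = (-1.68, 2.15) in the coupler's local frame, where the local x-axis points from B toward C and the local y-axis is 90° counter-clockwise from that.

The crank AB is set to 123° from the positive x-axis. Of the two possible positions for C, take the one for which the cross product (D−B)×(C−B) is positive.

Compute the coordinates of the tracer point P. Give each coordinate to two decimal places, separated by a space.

-3.18 1.55

A=(0,0), D=(9.00,0)
B = A + 1.00·(cos123°, sin123°) = (-0.5446, 0.8387)
|BD| = 9.5814
circle(B,10.00) ∩ circle(D,7.00): a=7.4521, h=6.6683
  candidates: C₊=(7.4625,6.8291) cross=63.892; C₋=(6.2952,-6.4563) cross=-63.892
  mode + wants cross > 0 → take C=(7.4625,6.8291) (cross=63.892)
ex = (C−B)/|BC| = (0.8007,0.5990); ey = (-0.5990,0.8007)
P = B + -1.68·ex + 2.15·ey = (-3.1778,1.5538)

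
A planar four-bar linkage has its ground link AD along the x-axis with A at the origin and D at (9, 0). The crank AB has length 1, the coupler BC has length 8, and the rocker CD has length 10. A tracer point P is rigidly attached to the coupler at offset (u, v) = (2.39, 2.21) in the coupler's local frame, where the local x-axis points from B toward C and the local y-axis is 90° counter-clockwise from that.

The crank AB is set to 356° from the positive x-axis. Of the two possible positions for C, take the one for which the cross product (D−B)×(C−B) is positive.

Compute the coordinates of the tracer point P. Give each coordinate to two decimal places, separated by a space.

-0.66 2.73

A=(0,0), D=(9.00,0)
B = A + 1.00·(cos356°, sin356°) = (0.9976, -0.0698)
|BD| = 8.0027
circle(B,8.00) ∩ circle(D,10.00): a=1.7521, h=7.8058
  candidates: C₊=(2.6816,7.7510) cross=62.468; C₋=(2.8177,-7.8600) cross=-62.468
  mode + wants cross > 0 → take C=(2.6816,7.7510) (cross=62.468)
ex = (C−B)/|BC| = (0.2105,0.9776); ey = (-0.9776,0.2105)
P = B + 2.39·ex + 2.21·ey = (-0.6598,2.7319)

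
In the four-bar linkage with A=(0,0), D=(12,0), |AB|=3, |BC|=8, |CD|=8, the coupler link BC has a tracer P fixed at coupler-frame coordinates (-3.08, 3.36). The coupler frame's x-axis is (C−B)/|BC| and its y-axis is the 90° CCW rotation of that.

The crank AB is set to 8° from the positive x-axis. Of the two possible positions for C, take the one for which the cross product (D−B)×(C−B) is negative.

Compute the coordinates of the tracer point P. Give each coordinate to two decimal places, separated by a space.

4.21 4.80

A=(0,0), D=(12.00,0)
B = A + 3.00·(cos8°, sin8°) = (2.9708, 0.4175)
|BD| = 9.0388
circle(B,8.00) ∩ circle(D,8.00): a=4.5194, h=6.6011
  candidates: C₊=(7.7903,6.8028) cross=59.667; C₋=(7.1805,-6.3853) cross=-59.667
  mode - wants cross < 0 → take C=(7.1805,-6.3853) (cross=-59.667)
ex = (C−B)/|BC| = (0.5262,-0.8504); ey = (0.8504,0.5262)
P = B + -3.08·ex + 3.36·ey = (4.2073,4.8047)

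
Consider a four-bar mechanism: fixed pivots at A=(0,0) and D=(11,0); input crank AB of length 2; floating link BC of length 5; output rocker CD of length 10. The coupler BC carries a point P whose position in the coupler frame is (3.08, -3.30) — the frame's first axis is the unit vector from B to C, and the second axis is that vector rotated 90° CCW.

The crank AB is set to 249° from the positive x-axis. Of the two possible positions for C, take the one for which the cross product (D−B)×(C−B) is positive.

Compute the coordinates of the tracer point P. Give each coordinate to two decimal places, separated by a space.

3.57 -0.44

A=(0,0), D=(11.00,0)
B = A + 2.00·(cos249°, sin249°) = (-0.7167, -1.8672)
|BD| = 11.8646
circle(B,5.00) ∩ circle(D,10.00): a=2.7716, h=4.1615
  candidates: C₊=(1.3654,2.6787) cross=49.374; C₋=(2.6753,-5.5406) cross=-49.374
  mode + wants cross > 0 → take C=(1.3654,2.6787) (cross=49.374)
ex = (C−B)/|BC| = (0.4164,0.9092); ey = (-0.9092,0.4164)
P = B + 3.08·ex + -3.30·ey = (3.5661,-0.4412)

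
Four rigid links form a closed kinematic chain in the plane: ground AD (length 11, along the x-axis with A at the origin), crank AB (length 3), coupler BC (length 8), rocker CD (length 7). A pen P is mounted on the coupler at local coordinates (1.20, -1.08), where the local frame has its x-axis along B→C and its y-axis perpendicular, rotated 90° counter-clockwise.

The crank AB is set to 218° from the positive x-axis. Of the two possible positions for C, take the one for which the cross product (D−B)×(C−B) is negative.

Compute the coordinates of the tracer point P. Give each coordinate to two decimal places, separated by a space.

A=(0,0), D=(11.00,0)
B = A + 3.00·(cos218°, sin218°) = (-2.3640, -1.8470)
|BD| = 13.4911
circle(B,8.00) ∩ circle(D,7.00): a=7.3015, h=3.2694
  candidates: C₊=(4.4211,2.3912) cross=44.107; C₋=(5.3163,-4.0860) cross=-44.107
  mode - wants cross < 0 → take C=(5.3163,-4.0860) (cross=-44.107)
ex = (C−B)/|BC| = (0.9600,-0.2799); ey = (0.2799,0.9600)
P = B + 1.20·ex + -1.08·ey = (-1.5143,-3.2197)

-1.51 -3.22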